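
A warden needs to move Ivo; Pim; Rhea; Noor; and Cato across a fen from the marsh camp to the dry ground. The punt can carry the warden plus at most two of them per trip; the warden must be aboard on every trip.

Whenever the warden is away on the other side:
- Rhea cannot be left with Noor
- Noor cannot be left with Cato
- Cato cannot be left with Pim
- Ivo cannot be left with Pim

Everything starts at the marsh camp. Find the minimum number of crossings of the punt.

7

Counting alone: the warden can take at most 2 across per trip to the dry ground, so moving all 5 needs at least 3 loaded trips out, with a return between consecutive ones — at least 5 crossings.
The safety rule pushes this higher. Following every safe sequence of crossings, the most of the 5 that can be at the dry ground as the punt arrives there on crossing 5 is 4 — never all 5.
So no plan with fewer than 7 crossings exists, and this one achieves 7:
1. Warden goes to the dry ground with Noor and Pim.
2. Warden goes back to the marsh camp alone.
3. Warden goes to the dry ground with Ivo.
4. Warden goes back to the marsh camp with Pim.
5. Warden goes to the dry ground with Cato and Rhea.
6. Warden goes back to the marsh camp with Noor.
7. Warden goes to the dry ground with Noor and Pim.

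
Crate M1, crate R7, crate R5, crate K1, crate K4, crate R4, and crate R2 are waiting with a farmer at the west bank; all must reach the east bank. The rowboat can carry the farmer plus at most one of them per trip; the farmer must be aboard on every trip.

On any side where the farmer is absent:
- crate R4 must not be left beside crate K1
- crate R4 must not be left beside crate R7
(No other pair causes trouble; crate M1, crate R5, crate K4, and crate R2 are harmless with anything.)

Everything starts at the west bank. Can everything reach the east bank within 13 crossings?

Counting alone: the farmer can take at most 1 across per trip to the east bank, so moving all 7 needs at least 7 loaded trips out, with a return between consecutive ones — at least 13 crossings.
The safety rule pushes this higher. Following every safe sequence of crossings, the most of the 7 that can be at the east bank as the rowboat arrives there on crossing 13 is 6 — never all 7.
So the move cannot be finished within 13 crossings. (The shortest complete plan takes 15:)
1. Farmer goes to the east bank with crate R4.  [the west bank: crate K1, crate K4, crate M1, crate R2, crate R5, crate R7 | the east bank: crate R4]
2. Farmer goes back to the west bank alone.  [the west bank: crate K1, crate K4, crate M1, crate R2, crate R5, crate R7 | the east bank: crate R4]
3. Farmer goes to the east bank with crate M1.  [the west bank: crate K1, crate K4, crate R2, crate R5, crate R7 | the east bank: crate M1, crate R4]
4. Farmer goes back to the west bank alone.  [the west bank: crate K1, crate K4, crate R2, crate R5, crate R7 | the east bank: crate M1, crate R4]
5. Farmer goes to the east bank with crate R7.  [the west bank: crate K1, crate K4, crate R2, crate R5 | the east bank: crate M1, crate R4, crate R7]
6. Farmer goes back to the west bank with crate R4.  [the west bank: crate K1, crate K4, crate R2, crate R4, crate R5 | the east bank: crate M1, crate R7]
7. Farmer goes to the east bank with crate K1.  [the west bank: crate K4, crate R2, crate R4, crate R5 | the east bank: crate K1, crate M1, crate R7]
8. Farmer goes back to the west bank alone.  [the west bank: crate K4, crate R2, crate R4, crate R5 | the east bank: crate K1, crate M1, crate R7]
9. Farmer goes to the east bank with crate R5.  [the west bank: crate K4, crate R2, crate R4 | the east bank: crate K1, crate M1, crate R5, crate R7]
10. Farmer goes back to the west bank alone.  [the west bank: crate K4, crate R2, crate R4 | the east bank: crate K1, crate M1, crate R5, crate R7]
11. Farmer goes to the east bank with crate K4.  [the west bank: crate R2, crate R4 | the east bank: crate K1, crate K4, crate M1, crate R5, crate R7]
12. Farmer goes back to the west bank alone.  [the west bank: crate R2, crate R4 | the east bank: crate K1, crate K4, crate M1, crate R5, crate R7]
13. Farmer goes to the east bank with crate R2.  [the west bank: crate R4 | the east bank: crate K1, crate K4, crate M1, crate R2, crate R5, crate R7]
14. Farmer goes back to the west bank alone.  [the west bank: crate R4 | the east bank: crate K1, crate K4, crate M1, crate R2, crate R5, crate R7]
15. Farmer goes to the east bank with crate R4.  [the west bank: — | the east bank: crate K1, crate K4, crate M1, crate R2, crate R4, crate R5, crate R7]

No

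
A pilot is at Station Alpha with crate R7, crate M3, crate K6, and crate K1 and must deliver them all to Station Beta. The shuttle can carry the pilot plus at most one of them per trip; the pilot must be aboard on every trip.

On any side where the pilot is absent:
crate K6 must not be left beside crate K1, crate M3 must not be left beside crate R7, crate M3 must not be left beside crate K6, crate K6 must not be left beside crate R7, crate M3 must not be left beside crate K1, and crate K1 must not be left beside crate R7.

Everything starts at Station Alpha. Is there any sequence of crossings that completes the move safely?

Whatever the first load, the items left behind include a forbidden pair without the pilot. No opening move is safe, so no plan exists.

No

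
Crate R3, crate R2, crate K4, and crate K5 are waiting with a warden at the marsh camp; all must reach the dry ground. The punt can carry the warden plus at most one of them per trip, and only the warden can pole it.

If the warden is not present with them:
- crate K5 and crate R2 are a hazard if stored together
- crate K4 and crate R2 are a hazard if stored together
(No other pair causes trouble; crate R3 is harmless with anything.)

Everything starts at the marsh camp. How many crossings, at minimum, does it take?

Counting alone: the warden can take at most 1 across per trip to the dry ground, so moving all 4 needs at least 4 loaded trips out, with a return between consecutive ones — at least 7 crossings.
The safety rule pushes this higher. Following every safe sequence of crossings, the most of the 4 that can be at the dry ground as the punt arrives there on crossing 7 is 3 — never all 4.
So no plan with fewer than 9 crossings exists, and this one achieves 9:
1. Warden goes to the dry ground with crate R2.  [the marsh camp: crate K4, crate K5, crate R3 | the dry ground: crate R2]
2. Warden goes back to the marsh camp alone.  [the marsh camp: crate K4, crate K5, crate R3 | the dry ground: crate R2]
3. Warden goes to the dry ground with crate R3.  [the marsh camp: crate K4, crate K5 | the dry ground: crate R2, crate R3]
4. Warden goes back to the marsh camp alone.  [the marsh camp: crate K4, crate K5 | the dry ground: crate R2, crate R3]
5. Warden goes to the dry ground with crate K4.  [the marsh camp: crate K5 | the dry ground: crate K4, crate R2, crate R3]
6. Warden goes back to the marsh camp with crate R2.  [the marsh camp: crate K5, crate R2 | the dry ground: crate K4, crate R3]
7. Warden goes to the dry ground with crate K5.  [the marsh camp: crate R2 | the dry ground: crate K4, crate K5, crate R3]
8. Warden goes back to the marsh camp alone.  [the marsh camp: crate R2 | the dry ground: crate K4, crate K5, crate R3]
9. Warden goes to the dry ground with crate R2.  [the marsh camp: — | the dry ground: crate K4, crate K5, crate R2, crate R3]

9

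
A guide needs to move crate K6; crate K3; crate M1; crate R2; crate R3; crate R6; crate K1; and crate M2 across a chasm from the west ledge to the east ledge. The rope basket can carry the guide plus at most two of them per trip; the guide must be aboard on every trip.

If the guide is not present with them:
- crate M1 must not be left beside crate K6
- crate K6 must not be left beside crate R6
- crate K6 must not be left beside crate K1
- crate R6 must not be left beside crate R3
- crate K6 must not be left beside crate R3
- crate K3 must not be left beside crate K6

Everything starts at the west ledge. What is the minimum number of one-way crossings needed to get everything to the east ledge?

Counting alone: the guide can take at most 2 across per trip to the east ledge, so moving all 8 needs at least 4 loaded trips out, with a return between consecutive ones — at least 7 crossings.
The safety rule pushes this higher. Following every safe sequence of crossings, the most of the 8 that can be at the east ledge as the rope basket arrives there on crossings 7, 9, 11 is 5, 6, 7 respectively — never all 8.
So no plan with fewer than 13 crossings exists, and this one achieves 13:
1. Guide goes to the east ledge with crate K6 and crate R3.
2. Guide goes back to the west ledge with crate K6.
3. Guide goes to the east ledge with crate K3 and crate K6.
4. Guide goes back to the west ledge with crate K6.
5. Guide goes to the east ledge with crate K6 and crate M1.
6. Guide goes back to the west ledge with crate K6.
7. Guide goes to the east ledge with crate K6 and crate R2.
8. Guide goes back to the west ledge with crate K6.
9. Guide goes to the east ledge with crate K1 and crate K6.
10. Guide goes back to the west ledge with crate K6.
11. Guide goes to the east ledge with crate K6 and crate M2.
12. Guide goes back to the west ledge with crate K6.
13. Guide goes to the east ledge with crate K6 and crate R6.

13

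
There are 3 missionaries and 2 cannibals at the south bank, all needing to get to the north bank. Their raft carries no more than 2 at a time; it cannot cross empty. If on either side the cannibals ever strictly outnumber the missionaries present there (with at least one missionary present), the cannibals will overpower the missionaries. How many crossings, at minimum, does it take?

Counting alone: each trip to the north bank takes at most 2 across and each return brings at least 1 back, so after t trips out (and t−1 returns) at most 2t − (t−1) of the 5 are across; that first reaches 5 at t = 4, so at least 7 crossings are needed.
The plan below uses exactly 7 crossings, so it is optimal:
1. 2 cannibals → the north bank.  (the south bank: 3M 0C; the north bank: 0M 2C)
2. 1 cannibal ← the south bank.  (the south bank: 3M 1C; the north bank: 0M 1C)
3. 2 missionaries → the north bank.  (the south bank: 1M 1C; the north bank: 2M 1C)
4. 1 missionary ← the south bank.  (the south bank: 2M 1C; the north bank: 1M 1C)
5. 1 missionary and 1 cannibal → the north bank.  (the south bank: 1M 0C; the north bank: 2M 2C)
6. 1 cannibal ← the south bank.  (the south bank: 1M 1C; the north bank: 2M 1C)
7. 1 missionary and 1 cannibal → the north bank.  (the south bank: 0M 0C; the north bank: 3M 2C)

7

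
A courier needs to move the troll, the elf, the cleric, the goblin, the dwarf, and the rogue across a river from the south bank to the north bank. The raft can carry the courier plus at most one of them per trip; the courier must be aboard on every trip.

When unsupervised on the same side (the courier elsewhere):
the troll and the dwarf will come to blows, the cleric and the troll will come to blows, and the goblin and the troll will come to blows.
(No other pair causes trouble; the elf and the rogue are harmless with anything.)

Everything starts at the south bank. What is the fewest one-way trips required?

Following every safe sequence of crossings from the start, the most of the 6 that can be at the north bank as the raft arrives there on crossings 1, 3, 5, 7 is 1, 2, 3, 4 respectively; the best ever achieved is 4 of 6.
From crossing 9 on, no configuration arises that was not already reachable earlier: only 36 distinct safe configurations (who is on which side, and where the raft is) can ever be reached, none of them has everyone across, and every continuation just revisits them. So no valid plan exists.

impossible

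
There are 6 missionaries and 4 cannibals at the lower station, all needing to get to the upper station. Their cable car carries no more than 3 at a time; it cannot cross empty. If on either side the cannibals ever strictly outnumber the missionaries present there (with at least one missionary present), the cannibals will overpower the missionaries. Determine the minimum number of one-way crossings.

Counting alone: each trip to the upper station takes at most 3 across and each return brings at least 1 back, so after t trips out (and t−1 returns) at most 3t − (t−1) of the 10 are across; that first reaches 10 at t = 5, so at least 9 crossings are needed.
The plan below uses exactly 9 crossings, so it is optimal:
1. 2 cannibals → the upper station.  (the lower station: 6M 2C; the upper station: 0M 2C)
2. 1 cannibal ← the lower station.  (the lower station: 6M 3C; the upper station: 0M 1C)
3. 3 cannibals → the upper station.  (the lower station: 6M 0C; the upper station: 0M 4C)
4. 1 cannibal ← the lower station.  (the lower station: 6M 1C; the upper station: 0M 3C)
5. 3 missionaries → the upper station.  (the lower station: 3M 1C; the upper station: 3M 3C)
6. 1 cannibal ← the lower station.  (the lower station: 3M 2C; the upper station: 3M 2C)
7. 1 missionary and 2 cannibals → the upper station.  (the lower station: 2M 0C; the upper station: 4M 4C)
8. 1 cannibal ← the lower station.  (the lower station: 2M 1C; the upper station: 4M 3C)
9. 2 missionaries and 1 cannibal → the upper station.  (the lower station: 0M 0C; the upper station: 6M 4C)

9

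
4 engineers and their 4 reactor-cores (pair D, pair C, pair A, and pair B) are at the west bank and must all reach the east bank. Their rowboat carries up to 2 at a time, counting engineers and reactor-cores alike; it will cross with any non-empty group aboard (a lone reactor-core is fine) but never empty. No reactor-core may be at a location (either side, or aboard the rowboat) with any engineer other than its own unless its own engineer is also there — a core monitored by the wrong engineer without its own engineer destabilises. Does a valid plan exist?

Following every safe sequence of crossings from the start, the most of the 8 that can be at the east bank as the rowboat arrives there on crossings 1, 3, 5 is 2, 3, 4 respectively; the best ever achieved is 4 of 8.
From crossing 7 on, no configuration arises that was not already reachable earlier: only 44 distinct safe configurations (who is on which side, and where the rowboat is) can ever be reached, none of them has everyone across, and every continuation just revisits them. So no valid plan exists.

No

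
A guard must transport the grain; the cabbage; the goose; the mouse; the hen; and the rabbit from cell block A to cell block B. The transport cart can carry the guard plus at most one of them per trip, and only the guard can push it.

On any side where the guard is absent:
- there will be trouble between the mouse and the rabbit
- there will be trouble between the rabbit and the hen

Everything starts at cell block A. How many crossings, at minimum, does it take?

Counting alone: the guard can take at most 1 across per trip to cell block B, so moving all 6 needs at least 6 loaded trips out, with a return between consecutive ones — at least 11 crossings.
The safety rule pushes this higher. Following every safe sequence of crossings, the most of the 6 that can be at cell block B as the transport cart arrives there on crossing 11 is 5 — never all 6.
So no plan with fewer than 13 crossings exists, and this one achieves 13:
1. Guard goes to cell block B with the rabbit.
2. Guard goes back to cell block A alone.
3. Guard goes to cell block B with the grain.
4. Guard goes back to cell block A alone.
5. Guard goes to cell block B with the cabbage.
6. Guard goes back to cell block A alone.
7. Guard goes to cell block B with the goose.
8. Guard goes back to cell block A alone.
9. Guard goes to cell block B with the mouse.
10. Guard goes back to cell block A with the rabbit.
11. Guard goes to cell block B with the hen.
12. Guard goes back to cell block A alone.
13. Guard goes to cell block B with the rabbit.

13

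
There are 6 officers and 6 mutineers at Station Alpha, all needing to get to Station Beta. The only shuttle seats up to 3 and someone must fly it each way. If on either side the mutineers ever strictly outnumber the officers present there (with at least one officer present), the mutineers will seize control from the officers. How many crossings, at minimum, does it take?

Following every safe sequence of crossings from the start, the most of the 12 that can be at Station Beta as the shuttle arrives there on crossings 1, 3, 5 is 3, 5, 6 respectively; the best ever achieved is 6 of 12.
From crossing 7 on, no configuration arises that was not already reachable earlier: only 17 distinct safe configurations (who is on which side, and where the shuttle is) can ever be reached, none of them has everyone across, and every continuation just revisits them. They are: 0 officers + 0 mutineers across (shuttle back at the start); 0 officers + 1 mutineer across (shuttle there); 0 officers + 1 mutineer across (shuttle back at the start); 0 officers + 2 mutineers across (shuttle there); 0 officers + 2 mutineers across (shuttle back at the start); 0 officers + 3 mutineers across (shuttle there); 0 officers + 3 mutineers across (shuttle back at the start); 0 officers + 4 mutineers across (shuttle there); 0 officers + 4 mutineers across (shuttle back at the start); 0 officers + 5 mutineers across (shuttle there); 0 officers + 5 mutineers across (shuttle back at the start); 0 officers + 6 mutineers across (shuttle there); 1 officer + 1 mutineer across (shuttle there); 1 officer + 1 mutineer across (shuttle back at the start); 2 officers + 2 mutineers across (shuttle there); 2 officers + 2 mutineers across (shuttle back at the start); 3 officers + 3 mutineers across (shuttle there). So no valid plan exists.

impossible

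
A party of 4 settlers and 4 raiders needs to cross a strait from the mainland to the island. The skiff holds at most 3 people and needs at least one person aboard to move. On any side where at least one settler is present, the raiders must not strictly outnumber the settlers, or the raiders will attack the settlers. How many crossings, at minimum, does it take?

Counting alone: each trip to the island takes at most 3 across and each return brings at least 1 back, so after t trips out (and t−1 returns) at most 3t − (t−1) of the 8 are across; that first reaches 8 at t = 4, so at least 7 crossings are needed.
The safety rule pushes this higher. Following every safe sequence of crossings, the most of the 8 that can be at the island as the skiff arrives there on crossing 7 is 7 — never all 8.
So no plan with fewer than 9 crossings exists, and this one achieves 9:
1. 2 raiders → the island.  (the mainland: 4S 2R; the island: 0S 2R)
2. 1 raider ← the mainland.  (the mainland: 4S 3R; the island: 0S 1R)
3. 3 raiders → the island.  (the mainland: 4S 0R; the island: 0S 4R)
4. 1 raider ← the mainland.  (the mainland: 4S 1R; the island: 0S 3R)
5. 3 settlers → the island.  (the mainland: 1S 1R; the island: 3S 3R)
6. 1 settler and 1 raider ← the mainland.  (the mainland: 2S 2R; the island: 2S 2R)
7. 2 settlers → the island.  (the mainland: 0S 2R; the island: 4S 2R)
8. 1 raider ← the mainland.  (the mainland: 0S 3R; the island: 4S 1R)
9. 3 raiders → the island.  (the mainland: 0S 0R; the island: 4S 4R)

9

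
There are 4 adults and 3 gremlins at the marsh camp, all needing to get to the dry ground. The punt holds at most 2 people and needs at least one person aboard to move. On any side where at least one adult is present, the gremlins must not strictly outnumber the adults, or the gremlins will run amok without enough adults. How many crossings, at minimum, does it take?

Counting alone: each trip to the dry ground takes at most 2 across and each return brings at least 1 back, so after t trips out (and t−1 returns) at most 2t − (t−1) of the 7 are across; that first reaches 7 at t = 6, so at least 11 crossings are needed.
The plan below uses exactly 11 crossings, so it is optimal:
1. 2 gremlins → the dry ground.  (the marsh camp: 4A 1G; the dry ground: 0A 2G)
2. 1 gremlin ← the marsh camp.  (the marsh camp: 4A 2G; the dry ground: 0A 1G)
3. 2 gremlins → the dry ground.  (the marsh camp: 4A 0G; the dry ground: 0A 3G)
4. 1 gremlin ← the marsh camp.  (the marsh camp: 4A 1G; the dry ground: 0A 2G)
5. 2 adults → the dry ground.  (the marsh camp: 2A 1G; the dry ground: 2A 2G)
6. 1 gremlin ← the marsh camp.  (the marsh camp: 2A 2G; the dry ground: 2A 1G)
7. 1 adult and 1 gremlin → the dry ground.  (the marsh camp: 1A 1G; the dry ground: 3A 2G)
8. 1 adult ← the marsh camp.  (the marsh camp: 2A 1G; the dry ground: 2A 2G)
9. 1 adult and 1 gremlin → the dry ground.  (the marsh camp: 1A 0G; the dry ground: 3A 3G)
10. 1 gremlin ← the marsh camp.  (the marsh camp: 1A 1G; the dry ground: 3A 2G)
11. 1 adult and 1 gremlin → the dry ground.  (the marsh camp: 0A 0G; the dry ground: 4A 3G)

11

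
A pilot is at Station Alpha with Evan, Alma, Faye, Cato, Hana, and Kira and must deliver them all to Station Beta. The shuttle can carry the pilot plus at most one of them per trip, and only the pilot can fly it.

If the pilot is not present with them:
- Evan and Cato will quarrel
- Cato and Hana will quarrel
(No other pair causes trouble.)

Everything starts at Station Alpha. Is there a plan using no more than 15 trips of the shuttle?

Yes

Yes — this plan uses 13 crossings (≤ 15):
1. Pilot goes to Station Beta with Cato.
2. Pilot goes back to Station Alpha alone.
3. Pilot goes to Station Beta with Evan.
4. Pilot goes back to Station Alpha with Cato.
5. Pilot goes to Station Beta with Hana.
6. Pilot goes back to Station Alpha alone.
7. Pilot goes to Station Beta with Alma.
8. Pilot goes back to Station Alpha alone.
9. Pilot goes to Station Beta with Faye.
10. Pilot goes back to Station Alpha alone.
11. Pilot goes to Station Beta with Kira.
12. Pilot goes back to Station Alpha alone.
13. Pilot goes to Station Beta with Cato.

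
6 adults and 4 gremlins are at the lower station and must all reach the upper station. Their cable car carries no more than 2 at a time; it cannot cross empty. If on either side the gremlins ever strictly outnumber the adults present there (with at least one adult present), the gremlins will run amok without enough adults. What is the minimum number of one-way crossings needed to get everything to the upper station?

Counting alone: each trip to the upper station takes at most 2 across and each return brings at least 1 back, so after t trips out (and t−1 returns) at most 2t − (t−1) of the 10 are across; that first reaches 10 at t = 9, so at least 17 crossings are needed.
The plan below uses exactly 17 crossings, so it is optimal:
1. 2 gremlins → the upper station.  (the lower station: 6A 2G; the upper station: 0A 2G)
2. 1 gremlin ← the lower station.  (the lower station: 6A 3G; the upper station: 0A 1G)
3. 2 gremlins → the upper station.  (the lower station: 6A 1G; the upper station: 0A 3G)
4. 1 gremlin ← the lower station.  (the lower station: 6A 2G; the upper station: 0A 2G)
5. 2 adults → the upper station.  (the lower station: 4A 2G; the upper station: 2A 2G)
6. 1 gremlin ← the lower station.  (the lower station: 4A 3G; the upper station: 2A 1G)
7. 1 adult and 1 gremlin → the upper station.  (the lower station: 3A 2G; the upper station: 3A 2G)
8. 1 gremlin ← the lower station.  (the lower station: 3A 3G; the upper station: 3A 1G)
9. 2 gremlins → the upper station.  (the lower station: 3A 1G; the upper station: 3A 3G)
10. 1 gremlin ← the lower station.  (the lower station: 3A 2G; the upper station: 3A 2G)
11. 1 adult and 1 gremlin → the upper station.  (the lower station: 2A 1G; the upper station: 4A 3G)
12. 1 gremlin ← the lower station.  (the lower station: 2A 2G; the upper station: 4A 2G)
13. 2 gremlins → the upper station.  (the lower station: 2A 0G; the upper station: 4A 4G)
14. 1 gremlin ← the lower station.  (the lower station: 2A 1G; the upper station: 4A 3G)
15. 1 adult and 1 gremlin → the upper station.  (the lower station: 1A 0G; the upper station: 5A 4G)
16. 1 gremlin ← the lower station.  (the lower station: 1A 1G; the upper station: 5A 3G)
17. 1 adult and 1 gremlin → the upper station.  (the lower station: 0A 0G; the upper station: 6A 4G)

17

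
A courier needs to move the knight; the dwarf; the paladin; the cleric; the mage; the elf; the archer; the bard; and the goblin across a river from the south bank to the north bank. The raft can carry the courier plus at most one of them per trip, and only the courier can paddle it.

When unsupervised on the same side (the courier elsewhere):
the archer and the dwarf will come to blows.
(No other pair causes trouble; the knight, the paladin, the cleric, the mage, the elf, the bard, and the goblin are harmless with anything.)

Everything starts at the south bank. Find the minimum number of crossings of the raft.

17

Counting alone: the courier can take at most 1 across per trip to the north bank, so moving all 9 needs at least 9 loaded trips out, with a return between consecutive ones — at least 17 crossings.
The plan below uses exactly 17 crossings, so it is optimal:
1. Courier goes to the north bank with the dwarf.
2. Courier goes back to the south bank alone.
3. Courier goes to the north bank with the knight.
4. Courier goes back to the south bank alone.
5. Courier goes to the north bank with the paladin.
6. Courier goes back to the south bank alone.
7. Courier goes to the north bank with the cleric.
8. Courier goes back to the south bank alone.
9. Courier goes to the north bank with the mage.
10. Courier goes back to the south bank alone.
11. Courier goes to the north bank with the elf.
12. Courier goes back to the south bank alone.
13. Courier goes to the north bank with the bard.
14. Courier goes back to the south bank alone.
15. Courier goes to the north bank with the goblin.
16. Courier goes back to the south bank alone.
17. Courier goes to the north bank with the archer.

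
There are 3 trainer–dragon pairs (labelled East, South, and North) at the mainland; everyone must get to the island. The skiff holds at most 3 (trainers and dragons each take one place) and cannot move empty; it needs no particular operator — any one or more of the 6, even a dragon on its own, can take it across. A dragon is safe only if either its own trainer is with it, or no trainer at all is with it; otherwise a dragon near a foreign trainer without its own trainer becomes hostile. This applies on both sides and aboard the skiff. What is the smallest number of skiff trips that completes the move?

Counting alone: each trip to the island takes at most 3 across and each return brings at least 1 back, so after t trips out (and t−1 returns) at most 3t − (t−1) of the 6 are across; that first reaches 6 at t = 3, so at least 5 crossings are needed.
The plan below uses exactly 5 crossings, so it is optimal:
1. dragon East and trainer East cross → the island.
2. trainer East crosses ← the mainland.
3. trainer East, trainer North, and trainer South cross → the island.
4. dragon East crosses ← the mainland.
5. dragon East, dragon North, and dragon South cross → the island.

5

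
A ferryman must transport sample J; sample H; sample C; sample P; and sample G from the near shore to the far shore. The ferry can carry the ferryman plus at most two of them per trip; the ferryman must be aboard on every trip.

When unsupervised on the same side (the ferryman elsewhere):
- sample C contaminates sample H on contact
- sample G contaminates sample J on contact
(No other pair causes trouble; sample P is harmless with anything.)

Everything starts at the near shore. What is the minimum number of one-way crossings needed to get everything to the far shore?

5

Counting alone: the ferryman can take at most 2 across per trip to the far shore, so moving all 5 needs at least 3 loaded trips out, with a return between consecutive ones — at least 5 crossings.
The plan below uses exactly 5 crossings, so it is optimal:
1. Ferryman goes to the far shore with sample H and sample J.
2. Ferryman goes back to the near shore alone.
3. Ferryman goes to the far shore with sample P.
4. Ferryman goes back to the near shore alone.
5. Ferryman goes to the far shore with sample C and sample G.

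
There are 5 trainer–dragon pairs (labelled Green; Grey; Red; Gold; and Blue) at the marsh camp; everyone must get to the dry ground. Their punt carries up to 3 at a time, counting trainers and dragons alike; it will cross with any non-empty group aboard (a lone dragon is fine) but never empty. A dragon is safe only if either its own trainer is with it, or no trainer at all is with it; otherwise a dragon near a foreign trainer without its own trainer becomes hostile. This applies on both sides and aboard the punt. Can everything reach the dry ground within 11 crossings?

Yes — this plan uses 11 crossings (≤ 11):
1. dragon Green and trainer Green cross → the dry ground.
2. trainer Green crosses ← the marsh camp.
3. dragon Gold, dragon Grey, and dragon Red cross → the dry ground.
4. dragon Green crosses ← the marsh camp.
5. trainer Gold, trainer Grey, and trainer Red cross → the dry ground.
6. dragon Grey and trainer Grey cross ← the marsh camp.
7. trainer Blue, trainer Green, and trainer Grey cross → the dry ground.
8. dragon Red crosses ← the marsh camp.
9. dragon Green and dragon Grey cross → the dry ground.
10. dragon Green crosses ← the marsh camp.
11. dragon Blue, dragon Green, and dragon Red cross → the dry ground.

Yes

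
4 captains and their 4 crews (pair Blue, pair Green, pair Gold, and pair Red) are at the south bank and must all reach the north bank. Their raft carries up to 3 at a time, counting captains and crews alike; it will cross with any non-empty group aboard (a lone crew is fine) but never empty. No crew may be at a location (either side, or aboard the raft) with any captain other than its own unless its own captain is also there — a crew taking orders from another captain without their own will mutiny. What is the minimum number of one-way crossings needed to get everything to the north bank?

Counting alone: each trip to the north bank takes at most 3 across and each return brings at least 1 back, so after t trips out (and t−1 returns) at most 3t − (t−1) of the 8 are across; that first reaches 8 at t = 4, so at least 7 crossings are needed.
The safety rule pushes this higher. Following every safe sequence of crossings, the most of the 8 that can be at the north bank as the raft arrives there on crossing 7 is 7 — never all 8.
So no plan with fewer than 9 crossings exists, and this one achieves 9:
1. captain Blue and crew Blue cross → the north bank.
2. captain Blue crosses ← the south bank.
3. captain Blue, captain Green, and crew Green cross → the north bank.
4. captain Blue and crew Blue cross ← the south bank.
5. captain Blue, captain Gold, and captain Red cross → the north bank.
6. crew Green crosses ← the south bank.
7. crew Blue and crew Green cross → the north bank.
8. crew Blue crosses ← the south bank.
9. crew Blue, crew Gold, and crew Red cross → the north bank.

9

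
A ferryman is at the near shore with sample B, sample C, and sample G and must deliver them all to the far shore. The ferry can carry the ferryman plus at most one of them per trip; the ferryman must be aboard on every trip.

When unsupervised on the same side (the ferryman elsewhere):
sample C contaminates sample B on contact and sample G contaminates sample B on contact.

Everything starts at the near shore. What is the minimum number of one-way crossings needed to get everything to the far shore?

Counting alone: the ferryman can take at most 1 across per trip to the far shore, so moving all 3 needs at least 3 loaded trips out, with a return between consecutive ones — at least 5 crossings.
The safety rule pushes this higher. Following every safe sequence of crossings, the most of the 3 that can be at the far shore as the ferry arrives there on crossing 5 is 2 — never all 3.
So no plan with fewer than 7 crossings exists, and this one achieves 7:
1. Ferryman goes to the far shore with sample B.  [the near shore: sample C, sample G | the far shore: sample B]
2. Ferryman goes back to the near shore alone.  [the near shore: sample C, sample G | the far shore: sample B]
3. Ferryman goes to the far shore with sample C.  [the near shore: sample G | the far shore: sample B, sample C]
4. Ferryman goes back to the near shore with sample B.  [the near shore: sample B, sample G | the far shore: sample C]
5. Ferryman goes to the far shore with sample G.  [the near shore: sample B | the far shore: sample C, sample G]
6. Ferryman goes back to the near shore alone.  [the near shore: sample B | the far shore: sample C, sample G]
7. Ferryman goes to the far shore with sample B.  [the near shore: — | the far shore: sample B, sample C, sample G]

7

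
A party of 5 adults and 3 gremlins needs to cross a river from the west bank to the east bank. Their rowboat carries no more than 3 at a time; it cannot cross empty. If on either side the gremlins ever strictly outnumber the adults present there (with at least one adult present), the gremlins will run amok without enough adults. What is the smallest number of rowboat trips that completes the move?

7

Counting alone: each trip to the east bank takes at most 3 across and each return brings at least 1 back, so after t trips out (and t−1 returns) at most 3t − (t−1) of the 8 are across; that first reaches 8 at t = 4, so at least 7 crossings are needed.
The plan below uses exactly 7 crossings, so it is optimal:
1. 2 gremlins → the east bank.  (the west bank: 5A 1G; the east bank: 0A 2G)
2. 1 gremlin ← the west bank.  (the west bank: 5A 2G; the east bank: 0A 1G)
3. 2 adults and 1 gremlin → the east bank.  (the west bank: 3A 1G; the east bank: 2A 2G)
4. 1 gremlin ← the west bank.  (the west bank: 3A 2G; the east bank: 2A 1G)
5. 1 adult and 2 gremlins → the east bank.  (the west bank: 2A 0G; the east bank: 3A 3G)
6. 1 gremlin ← the west bank.  (the west bank: 2A 1G; the east bank: 3A 2G)
7. 2 adults and 1 gremlin → the east bank.  (the west bank: 0A 0G; the east bank: 5A 3G)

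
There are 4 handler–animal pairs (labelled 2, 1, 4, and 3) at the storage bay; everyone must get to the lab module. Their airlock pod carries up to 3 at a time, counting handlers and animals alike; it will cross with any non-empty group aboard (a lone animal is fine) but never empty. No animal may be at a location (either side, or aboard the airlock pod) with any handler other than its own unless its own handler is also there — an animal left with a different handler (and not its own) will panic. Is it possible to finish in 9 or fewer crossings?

Yes — this plan uses 9 crossings (≤ 9):
1. animal 2 and handler 2 cross → the lab module.
2. handler 2 crosses ← the storage bay.
3. animal 1, handler 1, and handler 2 cross → the lab module.
4. animal 2 and handler 2 cross ← the storage bay.
5. handler 2, handler 3, and handler 4 cross → the lab module.
6. animal 1 crosses ← the storage bay.
7. animal 1 and animal 2 cross → the lab module.
8. animal 2 crosses ← the storage bay.
9. animal 2, animal 3, and animal 4 cross → the lab module.

Yes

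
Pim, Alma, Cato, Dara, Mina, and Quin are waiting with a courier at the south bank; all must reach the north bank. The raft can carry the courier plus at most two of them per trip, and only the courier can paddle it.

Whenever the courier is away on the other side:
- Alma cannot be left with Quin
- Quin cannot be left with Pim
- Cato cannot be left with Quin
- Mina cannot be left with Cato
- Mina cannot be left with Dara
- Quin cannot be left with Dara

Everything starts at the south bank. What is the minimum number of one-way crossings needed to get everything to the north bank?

7

Counting alone: the courier can take at most 2 across per trip to the north bank, so moving all 6 needs at least 3 loaded trips out, with a return between consecutive ones — at least 5 crossings.
The safety rule pushes this higher. Following every safe sequence of crossings, the most of the 6 that can be at the north bank as the raft arrives there on crossing 5 is 5 — never all 6.
So no plan with fewer than 7 crossings exists, and this one achieves 7:
1. Courier goes to the north bank with Mina and Quin.  [the south bank: Alma, Cato, Dara, Pim | the north bank: Mina, Quin]
2. Courier goes back to the south bank alone.  [the south bank: Alma, Cato, Dara, Pim | the north bank: Mina, Quin]
3. Courier goes to the north bank with Alma and Pim.  [the south bank: Cato, Dara | the north bank: Alma, Mina, Pim, Quin]
4. Courier goes back to the south bank with Quin.  [the south bank: Cato, Dara, Quin | the north bank: Alma, Mina, Pim]
5. Courier goes to the north bank with Cato and Dara.  [the south bank: Quin | the north bank: Alma, Cato, Dara, Mina, Pim]
6. Courier goes back to the south bank with Mina.  [the south bank: Mina, Quin | the north bank: Alma, Cato, Dara, Pim]
7. Courier goes to the north bank with Mina and Quin.  [the south bank: — | the north bank: Alma, Cato, Dara, Mina, Pim, Quin]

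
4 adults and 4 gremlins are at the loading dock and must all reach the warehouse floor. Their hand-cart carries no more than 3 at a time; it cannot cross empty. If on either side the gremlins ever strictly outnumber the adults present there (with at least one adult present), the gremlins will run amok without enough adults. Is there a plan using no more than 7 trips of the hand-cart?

No

Counting alone: each trip to the warehouse floor takes at most 3 across and each return brings at least 1 back, so after t trips out (and t−1 returns) at most 3t − (t−1) of the 8 are across; that first reaches 8 at t = 4, so at least 7 crossings are needed.
The safety rule pushes this higher. Following every safe sequence of crossings, the most of the 8 that can be at the warehouse floor as the hand-cart arrives there on crossing 7 is 7 — never all 8.
So the move cannot be finished within 7 crossings. (The shortest complete plan takes 9:)
1. 2 gremlins → the warehouse floor.  (the loading dock: 4A 2G; the warehouse floor: 0A 2G)
2. 1 gremlin ← the loading dock.  (the loading dock: 4A 3G; the warehouse floor: 0A 1G)
3. 3 gremlins → the warehouse floor.  (the loading dock: 4A 0G; the warehouse floor: 0A 4G)
4. 1 gremlin ← the loading dock.  (the loading dock: 4A 1G; the warehouse floor: 0A 3G)
5. 3 adults → the warehouse floor.  (the loading dock: 1A 1G; the warehouse floor: 3A 3G)
6. 1 adult and 1 gremlin ← the loading dock.  (the loading dock: 2A 2G; the warehouse floor: 2A 2G)
7. 2 adults → the warehouse floor.  (the loading dock: 0A 2G; the warehouse floor: 4A 2G)
8. 1 gremlin ← the loading dock.  (the loading dock: 0A 3G; the warehouse floor: 4A 1G)
9. 3 gremlins → the warehouse floor.  (the loading dock: 0A 0G; the warehouse floor: 4A 4G)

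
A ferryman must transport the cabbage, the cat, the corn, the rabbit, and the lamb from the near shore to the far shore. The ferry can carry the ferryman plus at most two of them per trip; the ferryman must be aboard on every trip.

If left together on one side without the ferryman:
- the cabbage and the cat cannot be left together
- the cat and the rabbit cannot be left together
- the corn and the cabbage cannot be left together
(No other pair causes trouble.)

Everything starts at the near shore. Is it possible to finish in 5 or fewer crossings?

Yes — this plan uses 5 crossings (≤ 5):
1. Ferryman goes to the far shore with the cabbage and the cat.  [the near shore: the corn, the lamb, the rabbit | the far shore: the cabbage, the cat]
2. Ferryman goes back to the near shore with the cabbage.  [the near shore: the cabbage, the corn, the lamb, the rabbit | the far shore: the cat]
3. Ferryman goes to the far shore with the corn and the lamb.  [the near shore: the cabbage, the rabbit | the far shore: the cat, the corn, the lamb]
4. Ferryman goes back to the near shore alone.  [the near shore: the cabbage, the rabbit | the far shore: the cat, the corn, the lamb]
5. Ferryman goes to the far shore with the cabbage and the rabbit.  [the near shore: — | the far shore: the cabbage, the cat, the corn, the lamb, the rabbit]

Yes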